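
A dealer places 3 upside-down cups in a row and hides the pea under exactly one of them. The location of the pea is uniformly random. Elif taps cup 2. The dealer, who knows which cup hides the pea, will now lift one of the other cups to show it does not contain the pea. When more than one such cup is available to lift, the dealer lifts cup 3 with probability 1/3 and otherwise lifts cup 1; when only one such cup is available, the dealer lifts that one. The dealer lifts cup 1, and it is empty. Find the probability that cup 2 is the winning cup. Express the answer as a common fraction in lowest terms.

Apply Bayes' rule, conditioning on where the pea actually is.
If it is under cup 1 (prior 1/3): the dealer opened cup 1, so this case is ruled out; weight (1/3)·0 = 0.
If it is under cup 2 (prior 1/3): cup 3 is available but not opened, probability 2/3; weight (1/3)·(2/3) = 2/9.
If it is under cup 3 (prior 1/3): only cup 1 is available, probability 1; weight (1/3)·1 = 1/3.
The weights sum to 5/9.
So P(the pea under cup 2 | the dealer opened cup 1) = (2/9) / (5/9) = 2/5.

2/5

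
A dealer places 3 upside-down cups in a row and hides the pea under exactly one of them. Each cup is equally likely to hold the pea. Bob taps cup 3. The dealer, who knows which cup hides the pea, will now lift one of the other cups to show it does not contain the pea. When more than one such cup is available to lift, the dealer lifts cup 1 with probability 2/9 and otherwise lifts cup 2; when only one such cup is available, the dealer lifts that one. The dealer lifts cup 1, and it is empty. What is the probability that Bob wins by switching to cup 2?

9/11

Apply Bayes' rule, conditioning on where the pea actually is.
If it is under cup 1 (prior 1/3): the dealer opened cup 1, so this case is ruled out; weight (1/3)·0 = 0.
If it is under cup 2 (prior 1/3): only cup 1 is available, probability 1; weight (1/3)·1 = 1/3.
If it is under cup 3 (prior 1/3): cup 1 is available, opened with probability 2/9; weight (1/3)·(2/9) = 2/27.
The weights sum to 11/27.
So P(the pea under cup 2 | the dealer opened cup 1) = (1/3) / (11/27) = 9/11.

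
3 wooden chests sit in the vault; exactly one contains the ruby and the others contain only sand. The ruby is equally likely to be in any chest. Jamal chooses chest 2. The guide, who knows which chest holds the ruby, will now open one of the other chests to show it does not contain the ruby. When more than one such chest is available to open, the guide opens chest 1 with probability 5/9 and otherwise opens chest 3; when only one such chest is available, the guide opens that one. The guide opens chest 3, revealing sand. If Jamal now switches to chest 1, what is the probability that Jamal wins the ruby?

Consider each possible location of the ruby in turn.
If it is in chest 1 (prior 1/3): only chest 3 is available, probability 1; weight (1/3)·1 = 1/3.
If it is in chest 2 (prior 1/3): chest 1 is available but not opened, probability 4/9; weight (1/3)·(4/9) = 4/27.
If it is in chest 3 (prior 1/3): the guide opened chest 3, so this case is ruled out; weight (1/3)·0 = 0.
The weights sum to 13/27.
So P(the ruby in chest 1 | the guide opened chest 3) = (1/3) / (13/27) = 9/13.

9/13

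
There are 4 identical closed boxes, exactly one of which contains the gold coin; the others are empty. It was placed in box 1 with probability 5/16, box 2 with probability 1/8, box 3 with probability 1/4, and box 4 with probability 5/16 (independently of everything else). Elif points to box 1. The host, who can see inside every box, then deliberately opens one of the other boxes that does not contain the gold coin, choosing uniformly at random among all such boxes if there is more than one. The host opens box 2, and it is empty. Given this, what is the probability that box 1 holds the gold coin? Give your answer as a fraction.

10/37

Consider each possible location of the gold coin in turn.
If it is in box 1 (prior 5/16): the host has 3 equally likely choices, so probability 1/3; weight (5/16)·(1/3) = 5/48.
If it is in box 2 (prior 1/8): the host opened box 2, so this case is ruled out; weight (1/8)·0 = 0.
If it is in box 3 (prior 1/4): the host has 2 equally likely choices, so probability 1/2; weight (1/4)·(1/2) = 1/8.
If it is in box 4 (prior 5/16): the host has 2 equally likely choices, so probability 1/2; weight (5/16)·(1/2) = 5/32.
The weights sum to 37/96.
So P(the gold coin in box 1 | the host opened box 2) = (5/48) / (37/96) = 10/37.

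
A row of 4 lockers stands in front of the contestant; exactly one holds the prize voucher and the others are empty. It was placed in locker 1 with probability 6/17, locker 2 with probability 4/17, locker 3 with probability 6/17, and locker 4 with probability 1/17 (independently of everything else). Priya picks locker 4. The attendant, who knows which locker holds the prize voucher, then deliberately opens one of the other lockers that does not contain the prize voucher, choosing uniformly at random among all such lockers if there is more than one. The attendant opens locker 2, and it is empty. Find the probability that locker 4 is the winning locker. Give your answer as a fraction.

Condition on the true location of the prize voucher.
If it is in either of lockers 1 and 3 (prior 6/17 each): the attendant has 2 equally likely choices, so probability 1/2; weight (6/17)·(1/2) = 3/17 each.
If it is in locker 2 (prior 4/17): the attendant opened locker 2, so this case is ruled out; weight (4/17)·0 = 0.
If it is in locker 4 (prior 1/17): the attendant has 3 equally likely choices, so probability 1/3; weight (1/17)·(1/3) = 1/51.
The weights sum to 19/51.
So P(the prize voucher in locker 4 | the attendant opened locker 2) = (1/51) / (19/51) = 1/19.

1/19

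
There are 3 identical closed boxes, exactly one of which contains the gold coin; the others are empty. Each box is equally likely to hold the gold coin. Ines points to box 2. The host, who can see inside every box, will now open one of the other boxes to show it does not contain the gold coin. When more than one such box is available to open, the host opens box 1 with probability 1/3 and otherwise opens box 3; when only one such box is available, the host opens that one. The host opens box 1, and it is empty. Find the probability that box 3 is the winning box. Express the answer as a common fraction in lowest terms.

Condition on the true location of the gold coin.
If it is in box 1 (prior 1/3): the host opened box 1, so this case is ruled out; weight (1/3)·0 = 0.
If it is in box 2 (prior 1/3): box 1 is available, opened with probability 1/3; weight (1/3)·(1/3) = 1/9.
If it is in box 3 (prior 1/3): only box 1 is available, probability 1; weight (1/3)·1 = 1/3.
The weights sum to 4/9.
So P(the gold coin in box 3 | the host opened box 1) = (1/3) / (4/9) = 3/4.

3/4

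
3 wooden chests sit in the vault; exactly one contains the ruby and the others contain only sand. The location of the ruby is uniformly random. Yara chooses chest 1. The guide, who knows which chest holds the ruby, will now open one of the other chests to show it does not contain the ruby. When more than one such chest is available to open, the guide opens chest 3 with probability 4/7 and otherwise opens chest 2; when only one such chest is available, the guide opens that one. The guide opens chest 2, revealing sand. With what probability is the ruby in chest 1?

Apply Bayes' rule, conditioning on where the ruby actually is.
If it is in chest 1 (prior 1/3): chest 3 is available but not opened, probability 3/7; weight (1/3)·(3/7) = 1/7.
If it is in chest 2 (prior 1/3): the guide opened chest 2, so this case is ruled out; weight (1/3)·0 = 0.
If it is in chest 3 (prior 1/3): only chest 2 is available, probability 1; weight (1/3)·1 = 1/3.
The weights sum to 10/21.
So P(the ruby in chest 1 | the guide opened chest 2) = (1/7) / (10/21) = 3/10.

3/10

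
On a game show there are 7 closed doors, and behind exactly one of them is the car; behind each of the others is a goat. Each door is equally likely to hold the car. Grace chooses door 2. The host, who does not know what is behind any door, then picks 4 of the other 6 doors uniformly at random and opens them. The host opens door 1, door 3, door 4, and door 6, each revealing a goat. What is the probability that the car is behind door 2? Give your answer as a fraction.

1/3

Condition on the true location of the car.
If it is behind any of doors 1, 3, 4, and 6 (prior 1/7 each): that door was opened and seen not to hold the prize — ruled out; weight (1/7)·0 = 0 each.
If it is behind any of doors 2, 5, and 7 (prior 1/7 each): the host picks exactly this set with probability 1/15 regardless, and none is the prize; weight (1/7)·(1/15) = 1/105 each.
The weights sum to 1/35.
So P(the car behind door 2 | the host opened door 1, door 3, door 4, and door 6) = (1/105) / (1/35) = 1/3.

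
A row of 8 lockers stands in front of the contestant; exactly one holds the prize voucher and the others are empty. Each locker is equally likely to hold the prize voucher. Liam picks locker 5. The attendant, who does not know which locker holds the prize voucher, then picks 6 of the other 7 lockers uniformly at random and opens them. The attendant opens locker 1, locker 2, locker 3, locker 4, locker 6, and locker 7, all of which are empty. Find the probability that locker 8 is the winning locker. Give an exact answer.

1/2

Condition on the true location of the prize voucher.
If it is in any of lockers 1, 2, 3, 4, 6, and 7 (prior 1/8 each): that locker was opened and seen not to hold the prize — ruled out; weight (1/8)·0 = 0 each.
If it is in either of lockers 5 and 8 (prior 1/8 each): the attendant picks exactly this set with probability 1/7 regardless, and none is the prize; weight (1/8)·(1/7) = 1/56 each.
The weights sum to 1/28.
So P(the prize voucher in locker 8 | the attendant opened locker 1, locker 2, locker 3, locker 4, locker 6, and locker 7) = (1/56) / (1/28) = 1/2.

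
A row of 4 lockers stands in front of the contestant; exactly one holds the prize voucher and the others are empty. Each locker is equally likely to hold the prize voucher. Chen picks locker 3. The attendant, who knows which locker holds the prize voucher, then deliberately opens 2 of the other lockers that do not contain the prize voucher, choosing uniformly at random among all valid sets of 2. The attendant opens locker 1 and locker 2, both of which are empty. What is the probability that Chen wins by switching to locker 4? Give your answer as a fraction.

Consider each possible location of the prize voucher in turn.
If it is in either of lockers 1 and 2 (prior 1/4 each): that locker was opened and seen not to hold the prize — ruled out; weight (1/4)·0 = 0 each.
If it is in locker 3 (prior 1/4): the attendant has 3 equally likely choices, so probability 1/3; weight (1/4)·(1/3) = 1/12.
If it is in locker 4 (prior 1/4): the attendant has no choice, probability 1; weight (1/4)·1 = 1/4.
The weights sum to 1/3.
So P(the prize voucher in locker 4 | the attendant opened locker 1 and locker 2) = (1/4) / (1/3) = 3/4.

3/4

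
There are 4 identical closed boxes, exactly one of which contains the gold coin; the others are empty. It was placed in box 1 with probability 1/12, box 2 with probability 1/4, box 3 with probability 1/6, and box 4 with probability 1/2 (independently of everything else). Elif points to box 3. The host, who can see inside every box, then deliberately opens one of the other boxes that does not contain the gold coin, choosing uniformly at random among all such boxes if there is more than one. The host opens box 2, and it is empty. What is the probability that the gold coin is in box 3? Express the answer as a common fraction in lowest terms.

4/25

Apply Bayes' rule, conditioning on where the gold coin actually is.
If it is in box 1 (prior 1/12): the host has 2 equally likely choices, so probability 1/2; weight (1/12)·(1/2) = 1/24.
If it is in box 2 (prior 1/4): the host opened box 2, so this case is ruled out; weight (1/4)·0 = 0.
If it is in box 3 (prior 1/6): the host has 3 equally likely choices, so probability 1/3; weight (1/6)·(1/3) = 1/18.
If it is in box 4 (prior 1/2): the host has 2 equally likely choices, so probability 1/2; weight (1/2)·(1/2) = 1/4.
The weights sum to 25/72.
So P(the gold coin in box 3 | the host opened box 2) = (1/18) / (25/72) = 4/25.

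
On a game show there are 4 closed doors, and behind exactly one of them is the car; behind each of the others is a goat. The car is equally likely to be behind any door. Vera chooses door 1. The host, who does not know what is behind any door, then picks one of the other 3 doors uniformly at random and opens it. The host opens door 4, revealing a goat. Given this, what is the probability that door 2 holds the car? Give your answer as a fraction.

Apply Bayes' rule, conditioning on where the car actually is.
If it is behind any of doors 1, 2, and 3 (prior 1/4 each): the host picks door 4 with probability 1/3 regardless, and it is not the prize; weight (1/4)·(1/3) = 1/12 each.
If it is behind door 4 (prior 1/4): the host opened door 4, so this case is ruled out; weight (1/4)·0 = 0.
The weights sum to 1/4.
So P(the car behind door 2 | the host opened door 4) = (1/12) / (1/4) = 1/3.

1/3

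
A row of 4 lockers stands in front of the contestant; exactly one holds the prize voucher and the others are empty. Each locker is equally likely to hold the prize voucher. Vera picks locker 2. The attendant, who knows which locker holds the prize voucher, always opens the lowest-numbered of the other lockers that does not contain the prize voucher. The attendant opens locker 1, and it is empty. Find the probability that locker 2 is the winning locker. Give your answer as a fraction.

1/3

Condition on the true location of the prize voucher.
If it is in locker 1 (prior 1/4): the attendant opened locker 1, so this case is ruled out; weight (1/4)·0 = 0.
If it is in any of lockers 2, 3, and 4 (prior 1/4 each): locker 1 is the lowest-numbered option available, probability 1; weight (1/4)·1 = 1/4 each.
The weights sum to 3/4.
So P(the prize voucher in locker 2 | the attendant opened locker 1) = (1/4) / (3/4) = 1/3.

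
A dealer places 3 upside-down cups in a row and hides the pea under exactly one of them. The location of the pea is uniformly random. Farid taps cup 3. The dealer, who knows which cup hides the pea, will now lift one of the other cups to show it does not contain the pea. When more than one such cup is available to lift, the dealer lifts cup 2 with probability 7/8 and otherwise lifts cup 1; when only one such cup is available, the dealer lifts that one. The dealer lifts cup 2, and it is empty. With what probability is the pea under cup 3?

Consider each possible location of the pea in turn.
If it is under cup 1 (prior 1/3): only cup 2 is available, probability 1; weight (1/3)·1 = 1/3.
If it is under cup 2 (prior 1/3): the dealer opened cup 2, so this case is ruled out; weight (1/3)·0 = 0.
If it is under cup 3 (prior 1/3): cup 2 is available, opened with probability 7/8; weight (1/3)·(7/8) = 7/24.
The weights sum to 5/8.
So P(the pea under cup 3 | the dealer opened cup 2) = (7/24) / (5/8) = 7/15.

7/15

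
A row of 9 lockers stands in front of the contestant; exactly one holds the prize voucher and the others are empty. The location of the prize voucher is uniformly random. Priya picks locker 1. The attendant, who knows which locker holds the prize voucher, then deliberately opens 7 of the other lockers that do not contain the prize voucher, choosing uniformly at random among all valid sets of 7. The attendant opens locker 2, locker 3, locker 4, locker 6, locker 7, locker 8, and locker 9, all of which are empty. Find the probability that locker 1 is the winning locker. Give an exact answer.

1/9

Condition on the true location of the prize voucher.
If it is in locker 1 (prior 1/9): the attendant has 8 equally likely choices, so probability 1/8; weight (1/9)·(1/8) = 1/72.
If it is in any of lockers 2, 3, 4, 6, 7, 8, and 9 (prior 1/9 each): that locker was opened and seen not to hold the prize — ruled out; weight (1/9)·0 = 0 each.
If it is in locker 5 (prior 1/9): the attendant has no choice, probability 1; weight (1/9)·1 = 1/9.
The weights sum to 1/8.
So P(the prize voucher in locker 1 | the attendant opened locker 2, locker 3, locker 4, locker 6, locker 7, locker 8, and locker 9) = (1/72) / (1/8) = 1/9.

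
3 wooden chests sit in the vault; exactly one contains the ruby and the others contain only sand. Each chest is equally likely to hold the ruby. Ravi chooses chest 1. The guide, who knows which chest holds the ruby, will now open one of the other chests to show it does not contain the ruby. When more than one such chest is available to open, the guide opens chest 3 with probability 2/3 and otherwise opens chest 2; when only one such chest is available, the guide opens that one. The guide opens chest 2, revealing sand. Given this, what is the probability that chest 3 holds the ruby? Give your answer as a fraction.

3/4

Condition on the true location of the ruby.
If it is in chest 1 (prior 1/3): chest 3 is available but not opened, probability 1/3; weight (1/3)·(1/3) = 1/9.
If it is in chest 2 (prior 1/3): the guide opened chest 2, so this case is ruled out; weight (1/3)·0 = 0.
If it is in chest 3 (prior 1/3): only chest 2 is available, probability 1; weight (1/3)·1 = 1/3.
The weights sum to 4/9.
So P(the ruby in chest 3 | the guide opened chest 2) = (1/3) / (4/9) = 3/4.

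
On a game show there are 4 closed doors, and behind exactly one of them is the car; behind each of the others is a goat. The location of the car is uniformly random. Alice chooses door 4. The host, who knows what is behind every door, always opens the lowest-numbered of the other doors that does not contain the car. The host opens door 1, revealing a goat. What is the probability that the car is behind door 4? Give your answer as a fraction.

1/3

Apply Bayes' rule, conditioning on where the car actually is.
If it is behind door 1 (prior 1/4): the host opened door 1, so this case is ruled out; weight (1/4)·0 = 0.
If it is behind any of doors 2, 3, and 4 (prior 1/4 each): door 1 is the lowest-numbered option available, probability 1; weight (1/4)·1 = 1/4 each.
The weights sum to 3/4.
So P(the car behind door 4 | the host opened door 1) = (1/4) / (3/4) = 1/3.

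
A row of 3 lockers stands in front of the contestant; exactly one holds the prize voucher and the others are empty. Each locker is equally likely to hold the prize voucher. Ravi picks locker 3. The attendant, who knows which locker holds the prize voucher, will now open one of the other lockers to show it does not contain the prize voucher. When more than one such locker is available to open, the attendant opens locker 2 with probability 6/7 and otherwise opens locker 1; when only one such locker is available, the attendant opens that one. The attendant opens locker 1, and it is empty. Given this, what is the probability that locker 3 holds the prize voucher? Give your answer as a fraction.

Consider each possible location of the prize voucher in turn.
If it is in locker 1 (prior 1/3): the attendant opened locker 1, so this case is ruled out; weight (1/3)·0 = 0.
If it is in locker 2 (prior 1/3): only locker 1 is available, probability 1; weight (1/3)·1 = 1/3.
If it is in locker 3 (prior 1/3): locker 2 is available but not opened, probability 1/7; weight (1/3)·(1/7) = 1/21.
The weights sum to 8/21.
So P(the prize voucher in locker 3 | the attendant opened locker 1) = (1/21) / (8/21) = 1/8.

1/8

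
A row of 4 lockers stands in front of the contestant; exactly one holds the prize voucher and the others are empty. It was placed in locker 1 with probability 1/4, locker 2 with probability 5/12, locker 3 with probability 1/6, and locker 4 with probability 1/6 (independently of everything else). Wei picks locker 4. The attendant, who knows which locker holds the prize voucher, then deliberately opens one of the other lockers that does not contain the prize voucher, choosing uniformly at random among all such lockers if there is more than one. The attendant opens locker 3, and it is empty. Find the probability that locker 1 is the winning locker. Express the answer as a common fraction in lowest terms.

9/28

Apply Bayes' rule, conditioning on where the prize voucher actually is.
If it is in locker 1 (prior 1/4): the attendant has 2 equally likely choices, so probability 1/2; weight (1/4)·(1/2) = 1/8.
If it is in locker 2 (prior 5/12): the attendant has 2 equally likely choices, so probability 1/2; weight (5/12)·(1/2) = 5/24.
If it is in locker 3 (prior 1/6): the attendant opened locker 3, so this case is ruled out; weight (1/6)·0 = 0.
If it is in locker 4 (prior 1/6): the attendant has 3 equally likely choices, so probability 1/3; weight (1/6)·(1/3) = 1/18.
The weights sum to 7/18.
So P(the prize voucher in locker 1 | the attendant opened locker 3) = (1/8) / (7/18) = 9/28.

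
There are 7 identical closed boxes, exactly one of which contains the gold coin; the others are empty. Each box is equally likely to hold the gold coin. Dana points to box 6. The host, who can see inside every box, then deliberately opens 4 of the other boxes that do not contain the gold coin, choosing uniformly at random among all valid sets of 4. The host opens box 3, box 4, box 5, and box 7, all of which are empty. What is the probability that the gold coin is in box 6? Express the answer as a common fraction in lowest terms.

1/7

Consider each possible location of the gold coin in turn.
If it is in either of boxes 1 and 2 (prior 1/7 each): the host has 5 equally likely choices, so probability 1/5; weight (1/7)·(1/5) = 1/35 each.
If it is in any of boxes 3, 4, 5, and 7 (prior 1/7 each): that box was opened and seen not to hold the prize — ruled out; weight (1/7)·0 = 0 each.
If it is in box 6 (prior 1/7): the host has 15 equally likely choices, so probability 1/15; weight (1/7)·(1/15) = 1/105.
The weights sum to 1/15.
So P(the gold coin in box 6 | the host opened box 3, box 4, box 5, and box 7) = (1/105) / (1/15) = 1/7.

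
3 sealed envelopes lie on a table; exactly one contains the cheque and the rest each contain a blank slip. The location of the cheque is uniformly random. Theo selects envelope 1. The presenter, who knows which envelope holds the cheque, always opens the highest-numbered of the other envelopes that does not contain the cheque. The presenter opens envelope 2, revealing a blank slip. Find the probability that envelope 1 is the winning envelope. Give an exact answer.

Apply Bayes' rule, conditioning on where the cheque actually is.
If it is in envelope 1 (prior 1/3): the presenter would have opened envelope 3 instead, probability 0; weight (1/3)·0 = 0.
If it is in envelope 2 (prior 1/3): the presenter opened envelope 2, so this case is ruled out; weight (1/3)·0 = 0.
If it is in envelope 3 (prior 1/3): envelope 2 is the highest-numbered option available, probability 1; weight (1/3)·1 = 1/3.
The weights sum to 1/3.
So P(the cheque in envelope 1 | the presenter opened envelope 2) = 0 / (1/3) = 0.

0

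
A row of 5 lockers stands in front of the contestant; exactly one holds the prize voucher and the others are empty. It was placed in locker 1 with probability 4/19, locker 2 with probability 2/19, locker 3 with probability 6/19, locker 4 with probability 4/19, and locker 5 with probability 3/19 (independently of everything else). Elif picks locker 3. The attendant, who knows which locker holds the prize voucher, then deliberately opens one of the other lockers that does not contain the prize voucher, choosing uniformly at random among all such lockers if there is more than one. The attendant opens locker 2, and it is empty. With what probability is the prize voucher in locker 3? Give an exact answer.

9/31

Condition on the true location of the prize voucher.
If it is in either of lockers 1 and 4 (prior 4/19 each): the attendant has 3 equally likely choices, so probability 1/3; weight (4/19)·(1/3) = 4/57 each.
If it is in locker 2 (prior 2/19): the attendant opened locker 2, so this case is ruled out; weight (2/19)·0 = 0.
If it is in locker 3 (prior 6/19): the attendant has 4 equally likely choices, so probability 1/4; weight (6/19)·(1/4) = 3/38.
If it is in locker 5 (prior 3/19): the attendant has 3 equally likely choices, so probability 1/3; weight (3/19)·(1/3) = 1/19.
The weights sum to 31/114.
So P(the prize voucher in locker 3 | the attendant opened locker 2) = (3/38) / (31/114) = 9/31.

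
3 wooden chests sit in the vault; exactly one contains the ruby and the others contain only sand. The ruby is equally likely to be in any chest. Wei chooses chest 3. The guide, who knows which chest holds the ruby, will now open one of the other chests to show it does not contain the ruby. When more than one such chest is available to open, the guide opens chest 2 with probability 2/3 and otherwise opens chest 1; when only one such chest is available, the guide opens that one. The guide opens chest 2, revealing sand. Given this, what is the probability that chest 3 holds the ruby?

2/5

Apply Bayes' rule, conditioning on where the ruby actually is.
If it is in chest 1 (prior 1/3): only chest 2 is available, probability 1; weight (1/3)·1 = 1/3.
If it is in chest 2 (prior 1/3): the guide opened chest 2, so this case is ruled out; weight (1/3)·0 = 0.
If it is in chest 3 (prior 1/3): chest 2 is available, opened with probability 2/3; weight (1/3)·(2/3) = 2/9.
The weights sum to 5/9.
So P(the ruby in chest 3 | the guide opened chest 2) = (2/9) / (5/9) = 2/5.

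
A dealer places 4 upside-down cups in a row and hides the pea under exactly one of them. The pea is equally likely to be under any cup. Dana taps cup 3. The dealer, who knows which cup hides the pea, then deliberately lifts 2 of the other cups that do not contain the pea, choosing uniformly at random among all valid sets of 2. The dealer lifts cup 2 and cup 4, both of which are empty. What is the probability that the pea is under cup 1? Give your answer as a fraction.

Apply Bayes' rule, conditioning on where the pea actually is.
If it is under cup 1 (prior 1/4): the dealer has no choice, probability 1; weight (1/4)·1 = 1/4.
If it is under either of cups 2 and 4 (prior 1/4 each): that cup was opened and seen not to hold the prize — ruled out; weight (1/4)·0 = 0 each.
If it is under cup 3 (prior 1/4): the dealer has 3 equally likely choices, so probability 1/3; weight (1/4)·(1/3) = 1/12.
The weights sum to 1/3.
So P(the pea under cup 1 | the dealer opened cup 2 and cup 4) = (1/4) / (1/3) = 3/4.

3/4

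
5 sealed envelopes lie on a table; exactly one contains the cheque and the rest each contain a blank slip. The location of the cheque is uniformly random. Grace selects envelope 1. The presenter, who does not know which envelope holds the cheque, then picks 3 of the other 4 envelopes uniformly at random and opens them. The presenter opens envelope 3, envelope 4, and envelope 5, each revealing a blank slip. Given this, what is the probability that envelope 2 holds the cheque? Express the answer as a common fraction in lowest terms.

Apply Bayes' rule, conditioning on where the cheque actually is.
If it is in either of envelopes 1 and 2 (prior 1/5 each): the presenter picks exactly this set with probability 1/4 regardless, and none is the prize; weight (1/5)·(1/4) = 1/20 each.
If it is in any of envelopes 3, 4, and 5 (prior 1/5 each): that envelope was opened and seen not to hold the prize — ruled out; weight (1/5)·0 = 0 each.
The weights sum to 1/10.
So P(the cheque in envelope 2 | the presenter opened envelope 3, envelope 4, and envelope 5) = (1/20) / (1/10) = 1/2.

1/2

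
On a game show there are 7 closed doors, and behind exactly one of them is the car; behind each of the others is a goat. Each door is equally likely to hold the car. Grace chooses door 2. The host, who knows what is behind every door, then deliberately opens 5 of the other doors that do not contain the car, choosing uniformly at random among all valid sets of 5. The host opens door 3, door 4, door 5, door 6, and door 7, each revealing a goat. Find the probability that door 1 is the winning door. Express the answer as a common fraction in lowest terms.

6/7

Condition on the true location of the car.
If it is behind door 1 (prior 1/7): the host has no choice, probability 1; weight (1/7)·1 = 1/7.
If it is behind door 2 (prior 1/7): the host has 6 equally likely choices, so probability 1/6; weight (1/7)·(1/6) = 1/42.
If it is behind any of doors 3, 4, 5, 6, and 7 (prior 1/7 each): that door was opened and seen not to hold the prize — ruled out; weight (1/7)·0 = 0 each.
The weights sum to 1/6.
So P(the car behind door 1 | the host opened door 3, door 4, door 5, door 6, and door 7) = (1/7) / (1/6) = 6/7.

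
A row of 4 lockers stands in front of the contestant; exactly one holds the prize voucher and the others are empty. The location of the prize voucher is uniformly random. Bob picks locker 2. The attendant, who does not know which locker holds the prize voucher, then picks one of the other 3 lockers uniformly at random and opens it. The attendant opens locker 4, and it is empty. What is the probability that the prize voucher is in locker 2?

Consider each possible location of the prize voucher in turn.
If it is in any of lockers 1, 2, and 3 (prior 1/4 each): the attendant picks locker 4 with probability 1/3 regardless, and it is not the prize; weight (1/4)·(1/3) = 1/12 each.
If it is in locker 4 (prior 1/4): the attendant opened locker 4, so this case is ruled out; weight (1/4)·0 = 0.
The weights sum to 1/4.
So P(the prize voucher in locker 2 | the attendant opened locker 4) = (1/12) / (1/4) = 1/3.

1/3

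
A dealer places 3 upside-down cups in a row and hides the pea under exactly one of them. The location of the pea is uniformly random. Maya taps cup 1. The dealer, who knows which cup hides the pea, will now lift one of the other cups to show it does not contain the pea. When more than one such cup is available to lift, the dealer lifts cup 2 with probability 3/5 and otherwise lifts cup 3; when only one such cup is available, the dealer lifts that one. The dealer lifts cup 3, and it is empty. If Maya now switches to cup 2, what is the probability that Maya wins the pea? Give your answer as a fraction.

Apply Bayes' rule, conditioning on where the pea actually is.
If it is under cup 1 (prior 1/3): cup 2 is available but not opened, probability 2/5; weight (1/3)·(2/5) = 2/15.
If it is under cup 2 (prior 1/3): only cup 3 is available, probability 1; weight (1/3)·1 = 1/3.
If it is under cup 3 (prior 1/3): the dealer opened cup 3, so this case is ruled out; weight (1/3)·0 = 0.
The weights sum to 7/15.
So P(the pea under cup 2 | the dealer opened cup 3) = (1/3) / (7/15) = 5/7.

5/7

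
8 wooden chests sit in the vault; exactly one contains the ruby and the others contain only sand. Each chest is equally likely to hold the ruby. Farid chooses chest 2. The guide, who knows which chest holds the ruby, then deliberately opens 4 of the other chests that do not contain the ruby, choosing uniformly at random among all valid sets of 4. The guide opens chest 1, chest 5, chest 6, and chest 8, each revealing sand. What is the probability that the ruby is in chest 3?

Apply Bayes' rule, conditioning on where the ruby actually is.
If it is in any of chests 1, 5, 6, and 8 (prior 1/8 each): that chest was opened and seen not to hold the prize — ruled out; weight (1/8)·0 = 0 each.
If it is in chest 2 (prior 1/8): the guide has 35 equally likely choices, so probability 1/35; weight (1/8)·(1/35) = 1/280.
If it is in any of chests 3, 4, and 7 (prior 1/8 each): the guide has 15 equally likely choices, so probability 1/15; weight (1/8)·(1/15) = 1/120 each.
The weights sum to 1/35.
So P(the ruby in chest 3 | the guide opened chest 1, chest 5, chest 6, and chest 8) = (1/120) / (1/35) = 7/24.

7/24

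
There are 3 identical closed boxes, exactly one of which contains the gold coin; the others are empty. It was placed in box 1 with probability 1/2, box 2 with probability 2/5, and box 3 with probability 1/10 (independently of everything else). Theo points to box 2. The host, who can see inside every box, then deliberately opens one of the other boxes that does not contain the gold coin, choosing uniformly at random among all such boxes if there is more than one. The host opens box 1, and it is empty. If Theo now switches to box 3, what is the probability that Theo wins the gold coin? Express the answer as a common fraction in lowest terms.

1/3

Condition on the true location of the gold coin.
If it is in box 1 (prior 1/2): the host opened box 1, so this case is ruled out; weight (1/2)·0 = 0.
If it is in box 2 (prior 2/5): the host has 2 equally likely choices, so probability 1/2; weight (2/5)·(1/2) = 1/5.
If it is in box 3 (prior 1/10): the host has no choice, probability 1; weight (1/10)·1 = 1/10.
The weights sum to 3/10.
So P(the gold coin in box 3 | the host opened box 1) = (1/10) / (3/10) = 1/3.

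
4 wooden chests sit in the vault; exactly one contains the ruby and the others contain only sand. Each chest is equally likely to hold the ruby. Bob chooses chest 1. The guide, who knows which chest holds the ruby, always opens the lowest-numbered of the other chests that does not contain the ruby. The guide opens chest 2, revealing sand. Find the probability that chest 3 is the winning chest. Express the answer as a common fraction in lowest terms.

1/3

Condition on the true location of the ruby.
If it is in any of chests 1, 3, and 4 (prior 1/4 each): chest 2 is the lowest-numbered option available, probability 1; weight (1/4)·1 = 1/4 each.
If it is in chest 2 (prior 1/4): the guide opened chest 2, so this case is ruled out; weight (1/4)·0 = 0.
The weights sum to 3/4.
So P(the ruby in chest 3 | the guide opened chest 2) = (1/4) / (3/4) = 1/3.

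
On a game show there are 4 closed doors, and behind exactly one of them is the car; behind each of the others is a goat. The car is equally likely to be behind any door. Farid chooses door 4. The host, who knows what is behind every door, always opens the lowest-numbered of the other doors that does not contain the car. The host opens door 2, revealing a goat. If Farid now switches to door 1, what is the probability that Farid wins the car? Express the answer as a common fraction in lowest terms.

1

Apply Bayes' rule, conditioning on where the car actually is.
If it is behind door 1 (prior 1/4): door 2 is the lowest-numbered option available, probability 1; weight (1/4)·1 = 1/4.
If it is behind door 2 (prior 1/4): the host opened door 2, so this case is ruled out; weight (1/4)·0 = 0.
If it is behind either of doors 3 and 4 (prior 1/4 each): the host would have opened door 1 instead, probability 0; weight (1/4)·0 = 0 each.
The weights sum to 1/4.
So P(the car behind door 1 | the host opened door 2) = (1/4) / (1/4) = 1.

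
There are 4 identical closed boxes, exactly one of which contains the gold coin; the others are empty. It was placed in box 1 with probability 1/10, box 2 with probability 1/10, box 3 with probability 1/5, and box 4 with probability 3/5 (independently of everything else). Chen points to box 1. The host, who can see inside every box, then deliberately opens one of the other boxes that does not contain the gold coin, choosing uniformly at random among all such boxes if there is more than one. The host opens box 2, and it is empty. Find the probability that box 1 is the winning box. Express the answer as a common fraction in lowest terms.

Apply Bayes' rule, conditioning on where the gold coin actually is.
If it is in box 1 (prior 1/10): the host has 3 equally likely choices, so probability 1/3; weight (1/10)·(1/3) = 1/30.
If it is in box 2 (prior 1/10): the host opened box 2, so this case is ruled out; weight (1/10)·0 = 0.
If it is in box 3 (prior 1/5): the host has 2 equally likely choices, so probability 1/2; weight (1/5)·(1/2) = 1/10.
If it is in box 4 (prior 3/5): the host has 2 equally likely choices, so probability 1/2; weight (3/5)·(1/2) = 3/10.
The weights sum to 13/30.
So P(the gold coin in box 1 | the host opened box 2) = (1/30) / (13/30) = 1/13.

1/13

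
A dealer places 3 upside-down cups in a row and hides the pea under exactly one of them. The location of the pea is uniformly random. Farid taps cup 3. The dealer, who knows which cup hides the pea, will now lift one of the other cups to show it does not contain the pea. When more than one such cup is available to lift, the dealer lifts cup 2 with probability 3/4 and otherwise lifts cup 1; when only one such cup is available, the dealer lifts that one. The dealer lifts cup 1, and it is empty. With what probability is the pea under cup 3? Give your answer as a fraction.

Apply Bayes' rule, conditioning on where the pea actually is.
If it is under cup 1 (prior 1/3): the dealer opened cup 1, so this case is ruled out; weight (1/3)·0 = 0.
If it is under cup 2 (prior 1/3): only cup 1 is available, probability 1; weight (1/3)·1 = 1/3.
If it is under cup 3 (prior 1/3): cup 2 is available but not opened, probability 1/4; weight (1/3)·(1/4) = 1/12.
The weights sum to 5/12.
So P(the pea under cup 3 | the dealer opened cup 1) = (1/12) / (5/12) = 1/5.

1/5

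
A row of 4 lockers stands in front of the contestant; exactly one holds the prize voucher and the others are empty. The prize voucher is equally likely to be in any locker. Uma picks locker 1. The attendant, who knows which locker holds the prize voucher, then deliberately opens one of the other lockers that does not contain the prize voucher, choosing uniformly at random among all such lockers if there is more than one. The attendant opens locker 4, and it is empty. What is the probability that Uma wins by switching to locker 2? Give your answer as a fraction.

3/8

Condition on the true location of the prize voucher.
If it is in locker 1 (prior 1/4): the attendant has 3 equally likely choices, so probability 1/3; weight (1/4)·(1/3) = 1/12.
If it is in either of lockers 2 and 3 (prior 1/4 each): the attendant has 2 equally likely choices, so probability 1/2; weight (1/4)·(1/2) = 1/8 each.
If it is in locker 4 (prior 1/4): the attendant opened locker 4, so this case is ruled out; weight (1/4)·0 = 0.
The weights sum to 1/3.
So P(the prize voucher in locker 2 | the attendant opened locker 4) = (1/8) / (1/3) = 3/8.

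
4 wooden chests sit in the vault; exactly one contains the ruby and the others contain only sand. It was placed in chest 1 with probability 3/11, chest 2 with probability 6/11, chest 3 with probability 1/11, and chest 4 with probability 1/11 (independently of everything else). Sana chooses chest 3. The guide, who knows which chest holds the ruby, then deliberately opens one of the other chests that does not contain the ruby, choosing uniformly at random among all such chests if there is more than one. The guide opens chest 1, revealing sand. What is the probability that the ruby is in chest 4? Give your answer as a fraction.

Apply Bayes' rule, conditioning on where the ruby actually is.
If it is in chest 1 (prior 3/11): the guide opened chest 1, so this case is ruled out; weight (3/11)·0 = 0.
If it is in chest 2 (prior 6/11): the guide has 2 equally likely choices, so probability 1/2; weight (6/11)·(1/2) = 3/11.
If it is in chest 3 (prior 1/11): the guide has 3 equally likely choices, so probability 1/3; weight (1/11)·(1/3) = 1/33.
If it is in chest 4 (prior 1/11): the guide has 2 equally likely choices, so probability 1/2; weight (1/11)·(1/2) = 1/22.
The weights sum to 23/66.
So P(the ruby in chest 4 | the guide opened chest 1) = (1/22) / (23/66) = 3/23.

3/23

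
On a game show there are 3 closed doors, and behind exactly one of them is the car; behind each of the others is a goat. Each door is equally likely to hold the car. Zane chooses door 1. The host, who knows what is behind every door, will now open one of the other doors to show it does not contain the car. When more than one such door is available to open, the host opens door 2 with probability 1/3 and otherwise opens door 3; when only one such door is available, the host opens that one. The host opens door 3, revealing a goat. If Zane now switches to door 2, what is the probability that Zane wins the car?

3/5

Apply Bayes' rule, conditioning on where the car actually is.
If it is behind door 1 (prior 1/3): door 2 is available but not opened, probability 2/3; weight (1/3)·(2/3) = 2/9.
If it is behind door 2 (prior 1/3): only door 3 is available, probability 1; weight (1/3)·1 = 1/3.
If it is behind door 3 (prior 1/3): the host opened door 3, so this case is ruled out; weight (1/3)·0 = 0.
The weights sum to 5/9.
So P(the car behind door 2 | the host opened door 3) = (1/3) / (5/9) = 3/5.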